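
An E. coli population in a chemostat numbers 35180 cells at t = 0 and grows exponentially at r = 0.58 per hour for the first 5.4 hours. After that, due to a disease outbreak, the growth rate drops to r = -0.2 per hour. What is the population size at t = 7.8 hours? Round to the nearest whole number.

Phase 1: N(5.4) = 35180·e^(0.58×5.4) = 35180·e^3.132 = 806318.
Phase 2 runs for 7.8 − 5.4 = 2.4 hours at r = -0.2.
N(7.8) = 806318·e^(-0.2×2.4) = 806318·e^-0.48 = 498936.

498936 cells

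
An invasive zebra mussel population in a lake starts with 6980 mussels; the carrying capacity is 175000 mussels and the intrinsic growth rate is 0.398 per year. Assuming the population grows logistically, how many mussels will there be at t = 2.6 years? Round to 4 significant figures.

18320 mussels

A = (K − N₀)/N₀ = (175000 − 6980)/6980 = 24.072.
N(t) = K/(1 + A·e^(−rt)) = 175000/(1 + 24.072×e^(−0.398×2.6)).
e^(−1.035) = 0.3553; denominator = 1 + 24.072×0.3553 = 9.5526.
N = 175000/9.5526 = 18319.6.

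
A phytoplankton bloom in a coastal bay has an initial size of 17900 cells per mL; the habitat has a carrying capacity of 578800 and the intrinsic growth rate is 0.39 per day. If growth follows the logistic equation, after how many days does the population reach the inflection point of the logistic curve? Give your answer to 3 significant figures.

Logistic growth is fastest at N = K/2 = 289400.
A = (K − N₀)/N₀ = 31.335. Set K/(1 + A·e^(−rt)) = K/2 → A·e^(−rt) = 1.
e^(−0.39t) = 1/31.335 = 0.031913, so t = ln(31.335)/0.39 = 3.4447/0.39 = 8.8327.

8.83 days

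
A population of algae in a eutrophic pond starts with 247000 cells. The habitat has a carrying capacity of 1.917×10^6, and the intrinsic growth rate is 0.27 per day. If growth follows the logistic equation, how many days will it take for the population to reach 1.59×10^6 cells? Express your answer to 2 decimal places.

A = (K − N₀)/N₀ = (1.917×10^6 − 247000)/247000 = 6.7611.
Solve 1.917×10^6/(1 + 6.7611·e^(−0.27t)) = 1.59×10^6: 1 + 6.7611·e^(−0.27t) = 1.2057, so e^(−0.27t) = 0.030418.
−0.27·t = ln(0.030418) = -3.4927, so t = 3.4927/0.27 = 12.936.

12.94 days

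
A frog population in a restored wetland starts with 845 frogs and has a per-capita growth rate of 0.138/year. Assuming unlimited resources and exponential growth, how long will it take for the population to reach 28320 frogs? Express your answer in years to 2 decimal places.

Set N₀·e^(rt) = 28320: e^(0.138·t) = 28320/845 = 33.515.
0.138·t = ln(33.515) = 3.512, so t = 3.512/0.138 = 25.449.

25.45 years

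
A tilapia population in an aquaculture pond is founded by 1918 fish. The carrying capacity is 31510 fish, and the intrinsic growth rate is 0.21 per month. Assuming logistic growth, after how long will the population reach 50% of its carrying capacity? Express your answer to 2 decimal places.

13.03 months

A = (K − N₀)/N₀ = (31510 − 1918)/1918 = 15.429.
Solve 31510/(1 + 15.429·e^(−0.21t)) = 15755: 1 + 15.429·e^(−0.21t) = 2, so e^(−0.21t) = 0.0648148.
−0.21·t = ln(0.0648148) = -2.7362, so t = 2.7362/0.21 = 13.03.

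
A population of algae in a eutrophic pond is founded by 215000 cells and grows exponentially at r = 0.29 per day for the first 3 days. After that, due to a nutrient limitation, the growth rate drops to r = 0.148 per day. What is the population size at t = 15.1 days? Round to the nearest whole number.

Phase 1: N(3) = 215000·e^(0.29×3) = 215000·e^0.87 = 513186.
Phase 2 runs for 15.1 − 3 = 12.1 days at r = 0.148.
N(15.1) = 513186·e^(0.148×12.1) = 513186·e^1.791 = 3.076162×10^6.

3076162 cells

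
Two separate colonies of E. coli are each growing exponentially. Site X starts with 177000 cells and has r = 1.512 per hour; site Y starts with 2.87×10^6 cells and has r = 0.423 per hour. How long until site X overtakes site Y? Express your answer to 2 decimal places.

Set 177000·e^(1.512t) = 2.87×10^6·e^(0.423t).
e^((1.512 − 0.423)t) = 2.87×10^6/177000 → e^(1.089·t) = 16.215.
1.089·t = ln(16.215) = 2.7859, so t = 2.7859/1.089 = 2.5582.

2.56 hours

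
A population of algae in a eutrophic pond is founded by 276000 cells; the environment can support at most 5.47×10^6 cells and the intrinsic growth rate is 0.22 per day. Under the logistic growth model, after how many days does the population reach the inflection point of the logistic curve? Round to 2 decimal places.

Logistic growth is fastest at N = K/2 = 2.735×10^6.
A = (K − N₀)/N₀ = 18.819. Set K/(1 + A·e^(−rt)) = K/2 → A·e^(−rt) = 1.
e^(−0.22t) = 1/18.819 = 0.0531382, so t = ln(18.819)/0.22 = 2.9349/0.22 = 13.34.

13.34 days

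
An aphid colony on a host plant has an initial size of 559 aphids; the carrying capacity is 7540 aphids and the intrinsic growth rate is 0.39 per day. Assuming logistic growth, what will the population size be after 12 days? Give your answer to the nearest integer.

A = (K − N₀)/N₀ = (7540 − 559)/559 = 12.488.
N(t) = K/(1 + A·e^(−rt)) = 7540/(1 + 12.488×e^(−0.39×12)).
e^(−4.68) = 0.009279; denominator = 1 + 12.488×0.009279 = 1.1159.
N = 7540/1.1159 = 6757.

6757 aphids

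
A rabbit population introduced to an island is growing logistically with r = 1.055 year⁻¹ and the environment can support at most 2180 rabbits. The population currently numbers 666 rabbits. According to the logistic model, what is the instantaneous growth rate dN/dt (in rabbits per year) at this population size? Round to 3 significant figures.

dN/dt = rN(1 − N/K) = 1.055 × 666 × (1 − 666/2180).
1 − 666/2180 = 0.6945; dN/dt = 1.055 × 666 × 0.6945 = 487.97.

488 rabbits per year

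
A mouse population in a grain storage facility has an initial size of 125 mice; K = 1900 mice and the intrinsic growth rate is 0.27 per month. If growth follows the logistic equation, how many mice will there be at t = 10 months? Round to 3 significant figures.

972 mice

A = (K − N₀)/N₀ = (1900 − 125)/125 = 14.2.
N(t) = K/(1 + A·e^(−rt)) = 1900/(1 + 14.2×e^(−0.27×10)).
e^(−2.7) = 0.067206; denominator = 1 + 14.2×0.067206 = 1.9543.
N = 1900/1.9543 = 972.206.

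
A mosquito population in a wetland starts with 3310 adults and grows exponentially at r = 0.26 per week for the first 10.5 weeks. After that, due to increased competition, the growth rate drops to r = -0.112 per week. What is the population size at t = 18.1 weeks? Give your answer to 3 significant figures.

21700 adults

Phase 1: N(10.5) = 3310·e^(0.26×10.5) = 3310·e^2.73 = 50751.9.
Phase 2 runs for 18.1 − 10.5 = 7.6 weeks at r = -0.112.
N(18.1) = 50751.9·e^(-0.112×7.6) = 50751.9·e^-0.8512 = 21666.1.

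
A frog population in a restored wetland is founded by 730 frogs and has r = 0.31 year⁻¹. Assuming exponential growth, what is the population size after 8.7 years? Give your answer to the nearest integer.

N(t) = N₀·e^(rt) = 730 × e^(0.31×8.7) = 730 × e^2.697.
e^2.697 ≈ 14.835, so N ≈ 730 × 14.835 = 10829.7.

10830 frogs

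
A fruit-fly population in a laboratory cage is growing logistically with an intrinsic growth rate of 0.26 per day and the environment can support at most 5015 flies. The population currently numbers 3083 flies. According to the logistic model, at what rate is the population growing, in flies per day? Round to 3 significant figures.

dN/dt = rN(1 − N/K) = 0.26 × 3083 × (1 − 3083/5015).
1 − 3083/5015 = 0.38524; dN/dt = 0.26 × 3083 × 0.38524 = 308.8.

309 flies per day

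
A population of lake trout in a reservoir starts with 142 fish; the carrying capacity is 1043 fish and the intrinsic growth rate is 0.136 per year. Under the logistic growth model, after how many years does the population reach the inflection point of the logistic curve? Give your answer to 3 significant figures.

Logistic growth is fastest at N = K/2 = 521.5.
A = (K − N₀)/N₀ = 6.3451. Set K/(1 + A·e^(−rt)) = K/2 → A·e^(−rt) = 1.
e^(−0.136t) = 1/6.3451 = 0.157603, so t = ln(6.3451)/0.136 = 1.8477/0.136 = 13.586.

13.6 years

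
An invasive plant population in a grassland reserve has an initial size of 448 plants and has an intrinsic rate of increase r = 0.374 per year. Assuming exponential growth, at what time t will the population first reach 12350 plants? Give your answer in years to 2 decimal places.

Set N₀·e^(rt) = 12350: e^(0.374·t) = 12350/448 = 27.567.
0.374·t = ln(27.567) = 3.3166, so t = 3.3166/0.374 = 8.868.

8.87 years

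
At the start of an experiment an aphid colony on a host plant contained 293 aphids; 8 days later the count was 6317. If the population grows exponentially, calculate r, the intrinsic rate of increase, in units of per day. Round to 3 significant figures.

0.384 per day

From N(t) = N₀·e^(rt): e^(r·8) = 6317/293 = 21.56.
r·8 = ln(21.56) = 3.0708, so r = 3.0708/8 = 0.38385.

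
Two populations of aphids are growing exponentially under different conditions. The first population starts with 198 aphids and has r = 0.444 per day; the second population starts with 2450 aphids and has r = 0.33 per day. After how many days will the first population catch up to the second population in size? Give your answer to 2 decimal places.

Set 198·e^(0.444t) = 2450·e^(0.33t).
e^((0.444 − 0.33)t) = 2450/198 → e^(0.114·t) = 12.374.
0.114·t = ln(12.374) = 2.5156, so t = 2.5156/0.114 = 22.066.

22.07 days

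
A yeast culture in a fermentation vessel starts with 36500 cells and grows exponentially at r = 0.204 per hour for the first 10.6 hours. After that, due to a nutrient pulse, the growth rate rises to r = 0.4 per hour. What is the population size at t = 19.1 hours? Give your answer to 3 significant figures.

Phase 1: N(10.6) = 36500·e^(0.204×10.6) = 36500·e^2.162 = 317257.
Phase 2 runs for 19.1 − 10.6 = 8.5 hours at r = 0.4.
N(19.1) = 317257·e^(0.4×8.5) = 317257·e^3.4 = 9.506321×10^6.

9510000 cells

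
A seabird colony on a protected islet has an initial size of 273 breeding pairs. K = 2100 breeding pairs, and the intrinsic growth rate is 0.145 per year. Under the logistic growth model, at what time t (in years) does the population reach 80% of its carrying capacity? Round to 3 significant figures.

A = (K − N₀)/N₀ = (2100 − 273)/273 = 6.6923.
Solve 2100/(1 + 6.6923·e^(−0.145t)) = 1680: 1 + 6.6923·e^(−0.145t) = 1.25, so e^(−0.145t) = 0.0373563.
−0.145·t = ln(0.0373563) = -3.2873, so t = 3.2873/0.145 = 22.671.

22.7 years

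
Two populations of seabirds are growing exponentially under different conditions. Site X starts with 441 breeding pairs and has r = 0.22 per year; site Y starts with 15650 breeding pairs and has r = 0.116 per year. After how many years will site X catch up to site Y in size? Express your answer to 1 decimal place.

34.3 years

Set 441·e^(0.22t) = 15650·e^(0.116t).
e^((0.22 − 0.116)t) = 15650/441 → e^(0.104·t) = 35.488.
0.104·t = ln(35.488) = 3.5692, so t = 3.5692/0.104 = 34.319.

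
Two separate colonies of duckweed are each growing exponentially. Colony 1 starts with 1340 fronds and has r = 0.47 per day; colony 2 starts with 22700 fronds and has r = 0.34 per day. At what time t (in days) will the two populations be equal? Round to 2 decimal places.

21.77 days

Set 1340·e^(0.47t) = 22700·e^(0.34t).
e^((0.47 − 0.34)t) = 22700/1340 → e^(0.13·t) = 16.94.
0.13·t = ln(16.94) = 2.8297, so t = 2.8297/0.13 = 21.767.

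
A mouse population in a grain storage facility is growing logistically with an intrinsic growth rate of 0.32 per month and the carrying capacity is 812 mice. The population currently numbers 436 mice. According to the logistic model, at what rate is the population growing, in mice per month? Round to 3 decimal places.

64.605 mice per month

dN/dt = rN(1 − N/K) = 0.32 × 436 × (1 − 436/812).
1 − 436/812 = 0.46305; dN/dt = 0.32 × 436 × 0.46305 = 64.605.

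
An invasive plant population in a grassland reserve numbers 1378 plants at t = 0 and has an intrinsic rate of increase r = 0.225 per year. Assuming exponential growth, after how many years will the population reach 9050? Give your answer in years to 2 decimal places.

Set N₀·e^(rt) = 9050: e^(0.225·t) = 9050/1378 = 6.5675.
0.225·t = ln(6.5675) = 1.8821, so t = 1.8821/0.225 = 8.365.

8.37 years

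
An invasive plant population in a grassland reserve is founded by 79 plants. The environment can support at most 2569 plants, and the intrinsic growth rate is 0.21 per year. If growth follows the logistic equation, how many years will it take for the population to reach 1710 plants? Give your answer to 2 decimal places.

A = (K − N₀)/N₀ = (2569 − 79)/79 = 31.519.
Solve 2569/(1 + 31.519·e^(−0.21t)) = 1710: 1 + 31.519·e^(−0.21t) = 1.5023, so e^(−0.21t) = 0.0159377.
−0.21·t = ln(0.0159377) = -4.1391, so t = 4.1391/0.21 = 19.71.

19.71 years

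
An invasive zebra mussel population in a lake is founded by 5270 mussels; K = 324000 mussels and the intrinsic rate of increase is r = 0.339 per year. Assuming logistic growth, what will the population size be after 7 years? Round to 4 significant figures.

48820 mussels

A = (K − N₀)/N₀ = (324000 − 5270)/5270 = 60.48.
N(t) = K/(1 + A·e^(−rt)) = 324000/(1 + 60.48×e^(−0.339×7)).
e^(−2.373) = 0.093201; denominator = 1 + 60.48×0.093201 = 6.6368.
N = 324000/6.6368 = 48818.8.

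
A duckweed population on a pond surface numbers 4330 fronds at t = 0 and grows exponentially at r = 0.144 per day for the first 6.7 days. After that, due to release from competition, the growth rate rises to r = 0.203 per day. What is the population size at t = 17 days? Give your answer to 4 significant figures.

Phase 1: N(6.7) = 4330·e^(0.144×6.7) = 4330·e^0.9648 = 11363.1.
Phase 2 runs for 17 − 6.7 = 10.3 days at r = 0.203.
N(17) = 11363.1·e^(0.203×10.3) = 11363.1·e^2.091 = 91952.1.

91950 fronds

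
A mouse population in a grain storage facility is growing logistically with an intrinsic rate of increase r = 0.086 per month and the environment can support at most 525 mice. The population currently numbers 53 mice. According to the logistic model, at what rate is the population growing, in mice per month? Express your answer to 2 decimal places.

dN/dt = rN(1 − N/K) = 0.086 × 53 × (1 − 53/525).
1 − 53/525 = 0.89905; dN/dt = 0.086 × 53 × 0.89905 = 4.0979.

4.10 mice per month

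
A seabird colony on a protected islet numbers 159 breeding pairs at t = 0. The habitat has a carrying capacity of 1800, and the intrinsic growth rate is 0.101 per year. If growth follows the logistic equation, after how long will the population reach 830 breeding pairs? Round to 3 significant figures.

A = (K − N₀)/N₀ = (1800 − 159)/159 = 10.321.
Solve 1800/(1 + 10.321·e^(−0.101t)) = 830: 1 + 10.321·e^(−0.101t) = 2.1687, so e^(−0.101t) = 0.113235.
−0.101·t = ln(0.113235) = -2.1783, so t = 2.1783/0.101 = 21.567.

21.6 years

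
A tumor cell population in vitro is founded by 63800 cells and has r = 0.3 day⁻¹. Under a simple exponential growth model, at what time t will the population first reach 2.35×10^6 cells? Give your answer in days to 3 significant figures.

Set N₀·e^(rt) = 2.35×10^6: e^(0.3·t) = 2.35×10^6/63800 = 36.834.
0.3·t = ln(36.834) = 3.6064, so t = 3.6064/0.3 = 12.021.

12.0 days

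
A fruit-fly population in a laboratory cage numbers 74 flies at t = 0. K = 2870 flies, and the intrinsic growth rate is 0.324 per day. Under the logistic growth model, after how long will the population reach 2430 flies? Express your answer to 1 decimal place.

A = (K − N₀)/N₀ = (2870 − 74)/74 = 37.784.
Solve 2870/(1 + 37.784·e^(−0.324t)) = 2430: 1 + 37.784·e^(−0.324t) = 1.1811, so e^(−0.324t) = 0.00479227.
−0.324·t = ln(0.00479227) = -5.3408, so t = 5.3408/0.324 = 16.484.

16.5 days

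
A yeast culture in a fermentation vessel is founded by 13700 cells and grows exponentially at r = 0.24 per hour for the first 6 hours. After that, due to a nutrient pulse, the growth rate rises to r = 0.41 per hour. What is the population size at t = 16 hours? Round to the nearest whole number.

Phase 1: N(6) = 13700·e^(0.24×6) = 13700·e^1.44 = 57823.5.
Phase 2 runs for 16 − 6 = 10 hours at r = 0.41.
N(16) = 57823.5·e^(0.41×10) = 57823.5·e^4.1 = 3.489089×10^6.

3489089 cells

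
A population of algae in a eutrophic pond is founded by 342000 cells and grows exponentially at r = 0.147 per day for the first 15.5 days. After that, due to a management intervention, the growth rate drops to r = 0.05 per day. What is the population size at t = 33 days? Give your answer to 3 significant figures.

8010000 cells

Phase 1: N(15.5) = 342000·e^(0.147×15.5) = 342000·e^2.278 = 3.338613×10^6.
Phase 2 runs for 33 − 15.5 = 17.5 days at r = 0.05.
N(33) = 3.338613×10^6·e^(0.05×17.5) = 3.338613×10^6·e^0.875 = 8.008916×10^6.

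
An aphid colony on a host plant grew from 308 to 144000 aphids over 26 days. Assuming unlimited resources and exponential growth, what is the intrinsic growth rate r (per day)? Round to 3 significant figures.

0.236 per day

From N(t) = N₀·e^(rt): e^(r·26) = 144000/308 = 467.53.
r·26 = ln(467.53) = 6.1475, so r = 6.1475/26 = 0.23644.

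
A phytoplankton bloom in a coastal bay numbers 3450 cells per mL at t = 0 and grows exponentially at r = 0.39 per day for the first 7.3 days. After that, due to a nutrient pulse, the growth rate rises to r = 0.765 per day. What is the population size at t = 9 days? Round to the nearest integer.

Phase 1: N(7.3) = 3450·e^(0.39×7.3) = 3450·e^2.847 = 59464.2.
Phase 2 runs for 9 − 7.3 = 1.7 days at r = 0.765.
N(9) = 59464.2·e^(0.765×1.7) = 59464.2·e^1.301 = 218301.

218301 cells per mL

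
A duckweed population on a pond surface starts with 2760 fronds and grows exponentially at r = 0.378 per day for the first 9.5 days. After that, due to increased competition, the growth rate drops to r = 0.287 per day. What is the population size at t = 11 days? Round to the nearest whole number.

153966 fronds

Phase 1: N(9.5) = 2760·e^(0.378×9.5) = 2760·e^3.591 = 100106.
Phase 2 runs for 11 − 9.5 = 1.5 days at r = 0.287.
N(11) = 100106·e^(0.287×1.5) = 100106·e^0.4305 = 153966.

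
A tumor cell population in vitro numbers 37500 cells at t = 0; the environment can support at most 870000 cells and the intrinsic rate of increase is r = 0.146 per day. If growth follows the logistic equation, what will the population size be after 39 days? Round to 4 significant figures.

809500 cells

A = (K − N₀)/N₀ = (870000 − 37500)/37500 = 22.2.
N(t) = K/(1 + A·e^(−rt)) = 870000/(1 + 22.2×e^(−0.146×39)).
e^(−5.694) = 0.0033661; denominator = 1 + 22.2×0.0033661 = 1.0747.
N = 870000/1.0747 = 809508.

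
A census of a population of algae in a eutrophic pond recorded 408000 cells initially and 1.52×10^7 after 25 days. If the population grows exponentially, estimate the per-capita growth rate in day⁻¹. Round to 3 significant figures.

0.145 per day

From N(t) = N₀·e^(rt): e^(r·25) = 1.52×10^7/408000 = 37.255.
r·25 = ln(37.255) = 3.6178, so r = 3.6178/25 = 0.14471.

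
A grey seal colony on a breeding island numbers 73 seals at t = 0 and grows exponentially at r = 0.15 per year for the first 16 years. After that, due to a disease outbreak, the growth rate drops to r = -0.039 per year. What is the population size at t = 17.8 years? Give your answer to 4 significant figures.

750.1 seals

Phase 1: N(16) = 73·e^(0.15×16) = 73·e^2.4 = 804.692.
Phase 2 runs for 17.8 − 16 = 1.8 years at r = -0.039.
N(17.8) = 804.692·e^(-0.039×1.8) = 804.692·e^-0.0702 = 750.14.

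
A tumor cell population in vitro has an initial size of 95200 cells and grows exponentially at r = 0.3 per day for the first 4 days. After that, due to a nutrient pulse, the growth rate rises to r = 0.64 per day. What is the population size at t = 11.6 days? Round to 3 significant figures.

40900000 cells

Phase 1: N(4) = 95200·e^(0.3×4) = 95200·e^1.2 = 316075.
Phase 2 runs for 11.6 − 4 = 7.6 days at r = 0.64.
N(11.6) = 316075·e^(0.64×7.6) = 316075·e^4.864 = 4.094479×10^7.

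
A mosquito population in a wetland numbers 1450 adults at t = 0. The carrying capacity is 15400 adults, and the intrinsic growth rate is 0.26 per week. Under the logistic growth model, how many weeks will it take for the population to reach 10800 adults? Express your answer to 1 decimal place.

12.0 weeks

A = (K − N₀)/N₀ = (15400 − 1450)/1450 = 9.6207.
Solve 15400/(1 + 9.6207·e^(−0.26t)) = 10800: 1 + 9.6207·e^(−0.26t) = 1.4259, so e^(−0.26t) = 0.0442719.
−0.26·t = ln(0.0442719) = -3.1174, so t = 3.1174/0.26 = 11.99.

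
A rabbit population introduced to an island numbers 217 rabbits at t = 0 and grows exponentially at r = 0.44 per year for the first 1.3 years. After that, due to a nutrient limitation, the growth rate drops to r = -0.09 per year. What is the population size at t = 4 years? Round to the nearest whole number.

Phase 1: N(1.3) = 217·e^(0.44×1.3) = 217·e^0.572 = 384.482.
Phase 2 runs for 4 − 1.3 = 2.7 years at r = -0.09.
N(4) = 384.482·e^(-0.09×2.7) = 384.482·e^-0.243 = 301.538.

302 rabbits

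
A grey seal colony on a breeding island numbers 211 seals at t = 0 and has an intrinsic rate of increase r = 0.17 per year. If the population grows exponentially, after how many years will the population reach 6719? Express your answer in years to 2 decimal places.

Set N₀·e^(rt) = 6719: e^(0.17·t) = 6719/211 = 31.844.
0.17·t = ln(31.844) = 3.4608, so t = 3.4608/0.17 = 20.358.

20.36 years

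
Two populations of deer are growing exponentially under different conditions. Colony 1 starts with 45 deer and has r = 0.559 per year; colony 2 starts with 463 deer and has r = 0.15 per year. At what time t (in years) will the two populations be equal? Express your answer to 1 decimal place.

Set 45·e^(0.559t) = 463·e^(0.15t).
e^((0.559 − 0.15)t) = 463/45 → e^(0.409·t) = 10.289.
0.409·t = ln(10.289) = 2.3311, so t = 2.3311/0.409 = 5.6994.

5.7 years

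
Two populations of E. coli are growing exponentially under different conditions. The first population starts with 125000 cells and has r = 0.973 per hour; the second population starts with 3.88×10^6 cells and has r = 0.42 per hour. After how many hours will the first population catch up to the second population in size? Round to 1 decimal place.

Set 125000·e^(0.973t) = 3.88×10^6·e^(0.42t).
e^((0.973 − 0.42)t) = 3.88×10^6/125000 → e^(0.553·t) = 31.04.
0.553·t = ln(31.04) = 3.4353, so t = 3.4353/0.553 = 6.2121.

6.2 hours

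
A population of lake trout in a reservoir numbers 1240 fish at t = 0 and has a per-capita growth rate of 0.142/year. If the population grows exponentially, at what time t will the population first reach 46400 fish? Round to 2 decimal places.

25.51 years

Set N₀·e^(rt) = 46400: e^(0.142·t) = 46400/1240 = 37.419.
0.142·t = ln(37.419) = 3.6222, so t = 3.6222/0.142 = 25.508.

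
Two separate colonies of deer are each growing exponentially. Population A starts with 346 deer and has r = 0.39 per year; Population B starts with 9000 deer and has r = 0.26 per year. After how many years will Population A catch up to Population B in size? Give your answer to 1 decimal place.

Set 346·e^(0.39t) = 9000·e^(0.26t).
e^((0.39 − 0.26)t) = 9000/346 → e^(0.13·t) = 26.012.
0.13·t = ln(26.012) = 3.2585, so t = 3.2585/0.13 = 25.066.

25.1 years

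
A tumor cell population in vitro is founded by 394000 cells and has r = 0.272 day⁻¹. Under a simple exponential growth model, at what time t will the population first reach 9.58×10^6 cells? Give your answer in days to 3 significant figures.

Set N₀·e^(rt) = 9.58×10^6: e^(0.272·t) = 9.58×10^6/394000 = 24.315.
0.272·t = ln(24.315) = 3.1911, so t = 3.1911/0.272 = 11.732.

11.7 days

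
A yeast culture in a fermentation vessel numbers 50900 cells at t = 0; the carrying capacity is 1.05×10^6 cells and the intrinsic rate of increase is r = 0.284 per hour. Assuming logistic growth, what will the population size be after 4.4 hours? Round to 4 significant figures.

A = (K − N₀)/N₀ = (1.05×10^6 − 50900)/50900 = 19.629.
N(t) = K/(1 + A·e^(−rt)) = 1.05×10^6/(1 + 19.629×e^(−0.284×4.4)).
e^(−1.25) = 0.28662; denominator = 1 + 19.629×0.28662 = 6.626.
N = 1.05×10^6/6.626 = 158468.

158500 cells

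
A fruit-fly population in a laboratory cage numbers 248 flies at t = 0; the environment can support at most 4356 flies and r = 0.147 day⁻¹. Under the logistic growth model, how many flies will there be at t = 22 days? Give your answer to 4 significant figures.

2636 flies

A = (K − N₀)/N₀ = (4356 − 248)/248 = 16.565.
N(t) = K/(1 + A·e^(−rt)) = 4356/(1 + 16.565×e^(−0.147×22)).
e^(−3.234) = 0.0394; denominator = 1 + 16.565×0.0394 = 1.6526.
N = 4356/1.6526 = 2635.79.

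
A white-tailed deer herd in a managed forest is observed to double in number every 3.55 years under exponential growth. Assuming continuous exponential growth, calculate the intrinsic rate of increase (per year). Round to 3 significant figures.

r = ln(2)/t_d = 0.6931/3.55 = 0.19525.

0.195 per year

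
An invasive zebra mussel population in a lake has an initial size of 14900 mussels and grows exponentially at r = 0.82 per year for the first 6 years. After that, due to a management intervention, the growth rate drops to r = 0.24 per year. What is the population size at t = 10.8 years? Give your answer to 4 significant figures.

6460000 mussels

Phase 1: N(6) = 14900·e^(0.82×6) = 14900·e^4.92 = 2.041339×10^6.
Phase 2 runs for 10.8 − 6 = 4.8 years at r = 0.24.
N(10.8) = 2.041339×10^6·e^(0.24×4.8) = 2.041339×10^6·e^1.152 = 6.459849×10^6.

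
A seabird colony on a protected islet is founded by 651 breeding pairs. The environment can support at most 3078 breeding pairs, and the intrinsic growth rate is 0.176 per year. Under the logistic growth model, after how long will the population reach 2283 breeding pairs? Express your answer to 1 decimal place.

13.5 years

A = (K − N₀)/N₀ = (3078 − 651)/651 = 3.7281.
Solve 3078/(1 + 3.7281·e^(−0.176t)) = 2283: 1 + 3.7281·e^(−0.176t) = 1.3482, so e^(−0.176t) = 0.0934055.
−0.176·t = ln(0.0934055) = -2.3708, so t = 2.3708/0.176 = 13.47.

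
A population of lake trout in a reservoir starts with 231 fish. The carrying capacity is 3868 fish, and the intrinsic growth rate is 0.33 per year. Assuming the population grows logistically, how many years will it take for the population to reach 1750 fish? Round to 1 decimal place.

7.8 years

A = (K − N₀)/N₀ = (3868 − 231)/231 = 15.745.
Solve 3868/(1 + 15.745·e^(−0.33t)) = 1750: 1 + 15.745·e^(−0.33t) = 2.2103, so e^(−0.33t) = 0.0768699.
−0.33·t = ln(0.0768699) = -2.5656, so t = 2.5656/0.33 = 7.7747.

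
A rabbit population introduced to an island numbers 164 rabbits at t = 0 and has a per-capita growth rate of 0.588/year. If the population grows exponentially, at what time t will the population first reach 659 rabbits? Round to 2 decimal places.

2.37 years

Set N₀·e^(rt) = 659: e^(0.588·t) = 659/164 = 4.0183.
0.588·t = ln(4.0183) = 1.3909, so t = 1.3909/0.588 = 2.3654.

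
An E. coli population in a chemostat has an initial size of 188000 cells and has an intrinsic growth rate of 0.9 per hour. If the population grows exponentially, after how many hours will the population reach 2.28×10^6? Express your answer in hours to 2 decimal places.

2.77 hours

Set N₀·e^(rt) = 2.28×10^6: e^(0.9·t) = 2.28×10^6/188000 = 12.128.
0.9·t = ln(12.128) = 2.4955, so t = 2.4955/0.9 = 2.7728.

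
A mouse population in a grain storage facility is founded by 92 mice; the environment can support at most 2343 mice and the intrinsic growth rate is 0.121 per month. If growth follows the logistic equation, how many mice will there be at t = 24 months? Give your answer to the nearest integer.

1001 mice

A = (K − N₀)/N₀ = (2343 − 92)/92 = 24.467.
N(t) = K/(1 + A·e^(−rt)) = 2343/(1 + 24.467×e^(−0.121×24)).
e^(−2.904) = 0.054804; denominator = 1 + 24.467×0.054804 = 2.3409.
N = 2343/2.3409 = 1000.9.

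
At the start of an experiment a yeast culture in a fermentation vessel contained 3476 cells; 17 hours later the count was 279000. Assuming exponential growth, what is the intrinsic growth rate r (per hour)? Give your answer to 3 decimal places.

0.258 per hour

From N(t) = N₀·e^(rt): e^(r·17) = 279000/3476 = 80.265.
r·17 = ln(80.265) = 4.3853, so r = 4.3853/17 = 0.25796.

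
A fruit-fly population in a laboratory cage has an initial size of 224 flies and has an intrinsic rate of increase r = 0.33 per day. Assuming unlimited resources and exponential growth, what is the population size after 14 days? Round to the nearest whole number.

N(t) = N₀·e^(rt) = 224 × e^(0.33×14) = 224 × e^4.62.
e^4.62 ≈ 101.49, so N ≈ 224 × 101.49 = 22734.7.

22735 flies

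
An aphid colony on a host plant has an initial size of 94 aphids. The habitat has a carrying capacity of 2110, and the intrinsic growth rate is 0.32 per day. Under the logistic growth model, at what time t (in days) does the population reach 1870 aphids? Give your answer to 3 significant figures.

16.0 days

A = (K − N₀)/N₀ = (2110 − 94)/94 = 21.447.
Solve 2110/(1 + 21.447·e^(−0.32t)) = 1870: 1 + 21.447·e^(−0.32t) = 1.1283, so e^(−0.32t) = 0.00598421.
−0.32·t = ln(0.00598421) = -5.1186, so t = 5.1186/0.32 = 15.996.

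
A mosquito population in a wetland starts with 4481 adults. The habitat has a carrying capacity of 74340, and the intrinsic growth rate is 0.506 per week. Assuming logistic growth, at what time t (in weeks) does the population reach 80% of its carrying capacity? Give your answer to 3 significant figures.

8.17 weeks

A = (K − N₀)/N₀ = (74340 − 4481)/4481 = 15.59.
Solve 74340/(1 + 15.59·e^(−0.506t)) = 59472: 1 + 15.59·e^(−0.506t) = 1.25, so e^(−0.506t) = 0.0160359.
−0.506·t = ln(0.0160359) = -4.1329, so t = 4.1329/0.506 = 8.1678.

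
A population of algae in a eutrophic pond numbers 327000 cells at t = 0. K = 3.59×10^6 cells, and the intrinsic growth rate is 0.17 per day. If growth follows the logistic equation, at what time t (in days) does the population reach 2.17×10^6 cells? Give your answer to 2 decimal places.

A = (K − N₀)/N₀ = (3.59×10^6 − 327000)/327000 = 9.9786.
Solve 3.59×10^6/(1 + 9.9786·e^(−0.17t)) = 2.17×10^6: 1 + 9.9786·e^(−0.17t) = 1.6544, so e^(−0.17t) = 0.0655782.
−0.17·t = ln(0.0655782) = -2.7245, so t = 2.7245/0.17 = 16.027.

16.03 days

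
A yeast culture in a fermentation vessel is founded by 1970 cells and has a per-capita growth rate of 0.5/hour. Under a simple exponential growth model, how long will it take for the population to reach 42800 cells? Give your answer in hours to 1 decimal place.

Set N₀·e^(rt) = 42800: e^(0.5·t) = 42800/1970 = 21.726.
0.5·t = ln(21.726) = 3.0785, so t = 3.0785/0.5 = 6.157.

6.2 hours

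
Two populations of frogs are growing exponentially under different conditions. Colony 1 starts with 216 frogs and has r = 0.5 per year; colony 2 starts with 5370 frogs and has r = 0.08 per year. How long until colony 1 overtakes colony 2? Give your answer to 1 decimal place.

Set 216·e^(0.5t) = 5370·e^(0.08t).
e^((0.5 − 0.08)t) = 5370/216 → e^(0.42·t) = 24.861.
0.42·t = ln(24.861) = 3.2133, so t = 3.2133/0.42 = 7.6507.

7.7 years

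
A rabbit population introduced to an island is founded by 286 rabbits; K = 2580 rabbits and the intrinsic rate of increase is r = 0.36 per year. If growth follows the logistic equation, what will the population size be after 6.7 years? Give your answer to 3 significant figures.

A = (K − N₀)/N₀ = (2580 − 286)/286 = 8.021.
N(t) = K/(1 + A·e^(−rt)) = 2580/(1 + 8.021×e^(−0.36×6.7)).
e^(−2.412) = 0.089636; denominator = 1 + 8.021×0.089636 = 1.719.
N = 2580/1.719 = 1500.9.

1500 rabbits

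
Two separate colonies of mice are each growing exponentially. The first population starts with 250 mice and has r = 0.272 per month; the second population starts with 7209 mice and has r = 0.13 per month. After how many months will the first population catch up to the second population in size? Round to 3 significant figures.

23.7 months

Set 250·e^(0.272t) = 7209·e^(0.13t).
e^((0.272 − 0.13)t) = 7209/250 → e^(0.142·t) = 28.836.
0.142·t = ln(28.836) = 3.3616, so t = 3.3616/0.142 = 23.673.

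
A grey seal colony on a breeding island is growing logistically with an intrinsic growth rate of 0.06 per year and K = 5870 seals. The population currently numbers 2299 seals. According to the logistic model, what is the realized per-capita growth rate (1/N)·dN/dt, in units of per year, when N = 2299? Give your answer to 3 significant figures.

(1/N)·dN/dt = r(1 − N/K) = 0.06 × (1 − 2299/5870).
= 0.06 × 0.60835 = 0.036501.

0.0365 per year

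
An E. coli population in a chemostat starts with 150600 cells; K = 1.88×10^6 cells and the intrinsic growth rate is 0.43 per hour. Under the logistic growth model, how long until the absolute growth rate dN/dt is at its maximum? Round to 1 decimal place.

Logistic growth is fastest at N = K/2 = 940000.
A = (K − N₀)/N₀ = 11.483. Set K/(1 + A·e^(−rt)) = K/2 → A·e^(−rt) = 1.
e^(−0.43t) = 1/11.483 = 0.0870822, so t = ln(11.483)/0.43 = 2.4409/0.43 = 5.6765.

5.7 hours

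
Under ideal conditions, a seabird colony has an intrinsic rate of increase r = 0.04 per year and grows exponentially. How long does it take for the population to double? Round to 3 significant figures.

Doubling time t_d = ln(2)/r = 0.6931/0.04 = 17.329.

17.3 years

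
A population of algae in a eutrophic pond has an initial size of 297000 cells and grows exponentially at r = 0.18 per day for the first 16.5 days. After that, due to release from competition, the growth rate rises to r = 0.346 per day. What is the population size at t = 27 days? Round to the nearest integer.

Phase 1: N(16.5) = 297000·e^(0.18×16.5) = 297000·e^2.97 = 5.7891×10^6.
Phase 2 runs for 27 − 16.5 = 10.5 days at r = 0.346.
N(27) = 5.7891×10^6·e^(0.346×10.5) = 5.7891×10^6·e^3.633 = 2.189792×10^8.

218979224 cells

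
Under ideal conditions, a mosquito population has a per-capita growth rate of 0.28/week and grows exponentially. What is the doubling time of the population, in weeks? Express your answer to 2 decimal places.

Doubling time t_d = ln(2)/r = 0.6931/0.28 = 2.4755.

2.48 weeks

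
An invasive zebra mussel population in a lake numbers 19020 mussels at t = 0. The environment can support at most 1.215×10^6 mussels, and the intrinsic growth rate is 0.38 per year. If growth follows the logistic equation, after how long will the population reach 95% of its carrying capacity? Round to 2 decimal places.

A = (K − N₀)/N₀ = (1.215×10^6 − 19020)/19020 = 62.88.
Solve 1.215×10^6/(1 + 62.88·e^(−0.38t)) = 1.15425×10^6: 1 + 62.88·e^(−0.38t) = 1.0526, so e^(−0.38t) = 0.000837015.
−0.38·t = ln(0.000837015) = -7.0857, so t = 7.0857/0.38 = 18.646.

18.65 years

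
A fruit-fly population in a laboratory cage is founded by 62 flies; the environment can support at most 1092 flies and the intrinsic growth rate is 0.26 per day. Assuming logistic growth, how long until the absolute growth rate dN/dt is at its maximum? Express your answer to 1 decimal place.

10.8 days

Logistic growth is fastest at N = K/2 = 546.
A = (K − N₀)/N₀ = 16.613. Set K/(1 + A·e^(−rt)) = K/2 → A·e^(−rt) = 1.
e^(−0.26t) = 1/16.613 = 0.0601942, so t = ln(16.613)/0.26 = 2.8102/0.26 = 10.808.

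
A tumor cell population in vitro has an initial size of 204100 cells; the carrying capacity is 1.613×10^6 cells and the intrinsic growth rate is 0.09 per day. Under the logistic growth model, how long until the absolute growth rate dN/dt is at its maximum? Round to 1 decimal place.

Logistic growth is fastest at N = K/2 = 806500.
A = (K − N₀)/N₀ = 6.903. Set K/(1 + A·e^(−rt)) = K/2 → A·e^(−rt) = 1.
e^(−0.09t) = 1/6.903 = 0.144865, so t = ln(6.903)/0.09 = 1.932/0.09 = 21.466.

21.5 days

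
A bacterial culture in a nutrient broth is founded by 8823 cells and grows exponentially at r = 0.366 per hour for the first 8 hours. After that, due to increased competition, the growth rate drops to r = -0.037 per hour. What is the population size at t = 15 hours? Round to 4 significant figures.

127300 cells

Phase 1: N(8) = 8823·e^(0.366×8) = 8823·e^2.928 = 164904.
Phase 2 runs for 15 − 8 = 7 hours at r = -0.037.
N(15) = 164904·e^(-0.037×7) = 164904·e^-0.259 = 127277.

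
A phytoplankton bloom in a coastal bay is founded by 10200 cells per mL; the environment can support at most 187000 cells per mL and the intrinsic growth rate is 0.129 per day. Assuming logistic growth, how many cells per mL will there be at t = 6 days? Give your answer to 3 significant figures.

20800 cells per mL

A = (K − N₀)/N₀ = (187000 − 10200)/10200 = 17.333.
N(t) = K/(1 + A·e^(−rt)) = 187000/(1 + 17.333×e^(−0.129×6)).
e^(−0.774) = 0.46116; denominator = 1 + 17.333×0.46116 = 8.9935.
N = 187000/8.9935 = 20792.7.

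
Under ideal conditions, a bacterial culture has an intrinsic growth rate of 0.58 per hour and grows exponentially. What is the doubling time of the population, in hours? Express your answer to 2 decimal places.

1.20 hours

Doubling time t_d = ln(2)/r = 0.6931/0.58 = 1.1951.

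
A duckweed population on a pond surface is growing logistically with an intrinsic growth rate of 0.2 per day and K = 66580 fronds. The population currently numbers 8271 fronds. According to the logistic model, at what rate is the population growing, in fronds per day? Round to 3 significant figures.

dN/dt = rN(1 − N/K) = 0.2 × 8271 × (1 − 8271/66580).
1 − 8271/66580 = 0.87577; dN/dt = 0.2 × 8271 × 0.87577 = 1448.7.

1450 fronds per day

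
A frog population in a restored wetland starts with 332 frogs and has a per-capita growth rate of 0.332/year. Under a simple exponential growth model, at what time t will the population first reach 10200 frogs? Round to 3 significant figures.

Set N₀·e^(rt) = 10200: e^(0.332·t) = 10200/332 = 30.723.
0.332·t = ln(30.723) = 3.425, so t = 3.425/0.332 = 10.316.

10.3 years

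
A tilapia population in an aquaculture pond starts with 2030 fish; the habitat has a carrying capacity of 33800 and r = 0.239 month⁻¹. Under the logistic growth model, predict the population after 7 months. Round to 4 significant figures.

8585 fish

A = (K − N₀)/N₀ = (33800 − 2030)/2030 = 15.65.
N(t) = K/(1 + A·e^(−rt)) = 33800/(1 + 15.65×e^(−0.239×7)).
e^(−1.673) = 0.18768; denominator = 1 + 15.65×0.18768 = 3.9373.
N = 33800/3.9373 = 8584.59.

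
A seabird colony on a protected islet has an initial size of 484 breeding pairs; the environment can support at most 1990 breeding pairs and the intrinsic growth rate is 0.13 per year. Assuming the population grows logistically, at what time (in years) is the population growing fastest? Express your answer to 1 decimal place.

8.7 years

Logistic growth is fastest at N = K/2 = 995.
A = (K − N₀)/N₀ = 3.1116. Set K/(1 + A·e^(−rt)) = K/2 → A·e^(−rt) = 1.
e^(−0.13t) = 1/3.1116 = 0.321381, so t = ln(3.1116)/0.13 = 1.1351/0.13 = 8.7318.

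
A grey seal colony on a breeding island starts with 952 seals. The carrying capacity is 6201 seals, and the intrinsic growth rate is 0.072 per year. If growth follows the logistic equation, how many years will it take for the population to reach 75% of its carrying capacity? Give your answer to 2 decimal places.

A = (K − N₀)/N₀ = (6201 − 952)/952 = 5.5137.
Solve 6201/(1 + 5.5137·e^(−0.072t)) = 4650.75: 1 + 5.5137·e^(−0.072t) = 1.3333, so e^(−0.072t) = 0.060456.
−0.072·t = ln(0.060456) = -2.8058, so t = 2.8058/0.072 = 38.97.

38.97 years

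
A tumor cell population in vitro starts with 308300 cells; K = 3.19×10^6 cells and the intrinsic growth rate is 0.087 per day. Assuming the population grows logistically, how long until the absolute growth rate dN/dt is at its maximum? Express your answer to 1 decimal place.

Logistic growth is fastest at N = K/2 = 1.595×10^6.
A = (K − N₀)/N₀ = 9.3471. Set K/(1 + A·e^(−rt)) = K/2 → A·e^(−rt) = 1.
e^(−0.087t) = 1/9.3471 = 0.106985, so t = ln(9.3471)/0.087 = 2.2351/0.087 = 25.69.

25.7 days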